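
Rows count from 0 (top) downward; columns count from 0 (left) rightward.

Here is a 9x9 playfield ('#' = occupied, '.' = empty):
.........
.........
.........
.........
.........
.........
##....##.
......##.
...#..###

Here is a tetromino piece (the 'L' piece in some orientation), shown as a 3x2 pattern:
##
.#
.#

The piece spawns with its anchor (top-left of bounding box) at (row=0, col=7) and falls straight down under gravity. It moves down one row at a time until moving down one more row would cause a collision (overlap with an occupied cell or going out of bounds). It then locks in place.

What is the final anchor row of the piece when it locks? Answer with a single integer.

Spawn at (row=0, col=7). Try each row:
  row 0: fits
  row 1: fits
  row 2: fits
  row 3: fits
  row 4: fits
  row 5: fits
  row 6: blocked -> lock at row 5

Answer: 5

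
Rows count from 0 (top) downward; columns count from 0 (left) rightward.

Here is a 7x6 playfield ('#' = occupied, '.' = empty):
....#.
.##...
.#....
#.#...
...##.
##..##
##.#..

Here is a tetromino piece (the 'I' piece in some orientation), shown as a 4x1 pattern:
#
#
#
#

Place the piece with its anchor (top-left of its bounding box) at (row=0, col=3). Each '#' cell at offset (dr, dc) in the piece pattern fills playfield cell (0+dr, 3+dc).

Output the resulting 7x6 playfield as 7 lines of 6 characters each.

Answer: ...##.
.###..
.#.#..
#.##..
...##.
##..##
##.#..

Derivation:
Fill (0+0,3+0) = (0,3)
Fill (0+1,3+0) = (1,3)
Fill (0+2,3+0) = (2,3)
Fill (0+3,3+0) = (3,3)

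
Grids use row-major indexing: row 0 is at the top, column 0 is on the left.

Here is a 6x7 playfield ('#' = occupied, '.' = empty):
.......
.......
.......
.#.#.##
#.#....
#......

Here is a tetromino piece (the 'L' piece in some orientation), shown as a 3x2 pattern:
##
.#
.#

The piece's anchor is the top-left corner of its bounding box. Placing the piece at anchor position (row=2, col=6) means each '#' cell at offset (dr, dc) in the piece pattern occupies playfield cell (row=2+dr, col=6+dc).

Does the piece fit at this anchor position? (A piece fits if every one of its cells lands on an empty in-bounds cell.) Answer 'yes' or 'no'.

Check each piece cell at anchor (2, 6):
  offset (0,0) -> (2,6): empty -> OK
  offset (0,1) -> (2,7): out of bounds -> FAIL
  offset (1,1) -> (3,7): out of bounds -> FAIL
  offset (2,1) -> (4,7): out of bounds -> FAIL
All cells valid: no

Answer: no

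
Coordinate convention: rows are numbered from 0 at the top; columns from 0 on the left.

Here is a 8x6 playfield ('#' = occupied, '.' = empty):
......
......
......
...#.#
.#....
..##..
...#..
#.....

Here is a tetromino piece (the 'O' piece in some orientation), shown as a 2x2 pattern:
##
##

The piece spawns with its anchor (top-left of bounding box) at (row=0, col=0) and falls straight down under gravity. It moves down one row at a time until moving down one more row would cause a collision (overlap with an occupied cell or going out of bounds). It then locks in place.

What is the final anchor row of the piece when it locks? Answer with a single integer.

Spawn at (row=0, col=0). Try each row:
  row 0: fits
  row 1: fits
  row 2: fits
  row 3: blocked -> lock at row 2

Answer: 2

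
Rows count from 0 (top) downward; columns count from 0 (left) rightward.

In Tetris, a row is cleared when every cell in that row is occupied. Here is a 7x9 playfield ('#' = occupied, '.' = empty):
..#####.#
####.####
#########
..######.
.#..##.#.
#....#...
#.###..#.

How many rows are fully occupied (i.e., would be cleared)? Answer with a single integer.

Check each row:
  row 0: 3 empty cells -> not full
  row 1: 1 empty cell -> not full
  row 2: 0 empty cells -> FULL (clear)
  row 3: 3 empty cells -> not full
  row 4: 5 empty cells -> not full
  row 5: 7 empty cells -> not full
  row 6: 4 empty cells -> not full
Total rows cleared: 1

Answer: 1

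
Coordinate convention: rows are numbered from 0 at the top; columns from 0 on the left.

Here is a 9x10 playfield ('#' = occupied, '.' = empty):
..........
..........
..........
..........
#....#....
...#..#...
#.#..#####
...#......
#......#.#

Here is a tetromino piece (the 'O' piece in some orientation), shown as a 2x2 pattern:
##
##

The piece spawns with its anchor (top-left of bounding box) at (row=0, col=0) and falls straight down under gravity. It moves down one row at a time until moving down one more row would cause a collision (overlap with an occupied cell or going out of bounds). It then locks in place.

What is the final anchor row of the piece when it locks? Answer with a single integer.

Spawn at (row=0, col=0). Try each row:
  row 0: fits
  row 1: fits
  row 2: fits
  row 3: blocked -> lock at row 2

Answer: 2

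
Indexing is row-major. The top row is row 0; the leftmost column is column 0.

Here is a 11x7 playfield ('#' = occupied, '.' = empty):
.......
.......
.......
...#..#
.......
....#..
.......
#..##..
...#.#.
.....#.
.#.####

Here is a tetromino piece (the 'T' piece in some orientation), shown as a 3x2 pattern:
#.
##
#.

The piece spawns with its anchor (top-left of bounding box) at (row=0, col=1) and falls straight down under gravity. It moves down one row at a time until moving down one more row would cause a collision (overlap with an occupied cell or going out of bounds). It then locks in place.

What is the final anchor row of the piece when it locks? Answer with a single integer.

Spawn at (row=0, col=1). Try each row:
  row 0: fits
  row 1: fits
  row 2: fits
  row 3: fits
  row 4: fits
  row 5: fits
  row 6: fits
  row 7: fits
  row 8: blocked -> lock at row 7

Answer: 7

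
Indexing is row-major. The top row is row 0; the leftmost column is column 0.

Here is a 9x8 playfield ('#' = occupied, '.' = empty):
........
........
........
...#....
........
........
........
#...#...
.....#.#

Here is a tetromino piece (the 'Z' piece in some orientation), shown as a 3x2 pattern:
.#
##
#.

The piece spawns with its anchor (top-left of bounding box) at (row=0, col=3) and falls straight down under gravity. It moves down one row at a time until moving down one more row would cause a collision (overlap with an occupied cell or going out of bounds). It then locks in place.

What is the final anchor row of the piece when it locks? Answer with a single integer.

Spawn at (row=0, col=3). Try each row:
  row 0: fits
  row 1: blocked -> lock at row 0

Answer: 0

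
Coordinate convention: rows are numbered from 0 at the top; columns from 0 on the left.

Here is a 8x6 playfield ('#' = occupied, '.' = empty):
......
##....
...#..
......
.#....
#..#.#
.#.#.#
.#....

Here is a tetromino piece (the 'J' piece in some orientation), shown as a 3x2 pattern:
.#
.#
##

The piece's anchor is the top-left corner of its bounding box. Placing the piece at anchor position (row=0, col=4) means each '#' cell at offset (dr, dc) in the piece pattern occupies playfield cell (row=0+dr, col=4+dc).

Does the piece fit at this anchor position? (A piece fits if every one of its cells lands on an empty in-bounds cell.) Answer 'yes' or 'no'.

Check each piece cell at anchor (0, 4):
  offset (0,1) -> (0,5): empty -> OK
  offset (1,1) -> (1,5): empty -> OK
  offset (2,0) -> (2,4): empty -> OK
  offset (2,1) -> (2,5): empty -> OK
All cells valid: yes

Answer: yes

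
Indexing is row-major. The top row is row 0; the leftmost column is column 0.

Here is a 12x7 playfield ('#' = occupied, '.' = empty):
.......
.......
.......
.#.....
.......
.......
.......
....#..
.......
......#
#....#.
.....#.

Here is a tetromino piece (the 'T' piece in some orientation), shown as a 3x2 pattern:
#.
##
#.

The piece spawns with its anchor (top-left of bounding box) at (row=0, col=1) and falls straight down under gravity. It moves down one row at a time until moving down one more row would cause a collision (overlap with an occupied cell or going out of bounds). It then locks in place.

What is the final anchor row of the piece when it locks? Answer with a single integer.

Answer: 0

Derivation:
Spawn at (row=0, col=1). Try each row:
  row 0: fits
  row 1: blocked -> lock at row 0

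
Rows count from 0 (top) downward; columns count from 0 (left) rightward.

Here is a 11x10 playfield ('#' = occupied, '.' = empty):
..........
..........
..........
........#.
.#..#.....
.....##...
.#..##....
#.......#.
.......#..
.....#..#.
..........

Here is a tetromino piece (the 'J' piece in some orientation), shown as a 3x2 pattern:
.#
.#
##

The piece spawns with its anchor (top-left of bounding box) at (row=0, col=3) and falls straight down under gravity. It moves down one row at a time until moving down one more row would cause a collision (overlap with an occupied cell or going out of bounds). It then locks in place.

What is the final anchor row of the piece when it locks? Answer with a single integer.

Answer: 1

Derivation:
Spawn at (row=0, col=3). Try each row:
  row 0: fits
  row 1: fits
  row 2: blocked -> lock at row 1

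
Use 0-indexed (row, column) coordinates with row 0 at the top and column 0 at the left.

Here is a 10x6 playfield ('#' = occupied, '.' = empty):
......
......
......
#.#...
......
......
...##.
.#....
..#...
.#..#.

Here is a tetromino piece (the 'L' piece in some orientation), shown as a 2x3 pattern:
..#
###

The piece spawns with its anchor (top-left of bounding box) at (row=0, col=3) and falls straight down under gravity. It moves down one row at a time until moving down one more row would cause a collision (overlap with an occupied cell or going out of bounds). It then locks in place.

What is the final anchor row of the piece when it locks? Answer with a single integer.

Answer: 4

Derivation:
Spawn at (row=0, col=3). Try each row:
  row 0: fits
  row 1: fits
  row 2: fits
  row 3: fits
  row 4: fits
  row 5: blocked -> lock at row 4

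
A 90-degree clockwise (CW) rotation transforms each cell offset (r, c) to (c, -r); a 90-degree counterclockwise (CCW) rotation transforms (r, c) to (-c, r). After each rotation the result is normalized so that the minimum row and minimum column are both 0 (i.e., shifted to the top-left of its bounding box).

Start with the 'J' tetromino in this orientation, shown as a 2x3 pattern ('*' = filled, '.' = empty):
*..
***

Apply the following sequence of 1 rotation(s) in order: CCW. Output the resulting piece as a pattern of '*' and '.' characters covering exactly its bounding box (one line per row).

Answer: .*
.*
**

Derivation:
Start:
*..
***
After rotation 1 (CCW):
.*
.*
**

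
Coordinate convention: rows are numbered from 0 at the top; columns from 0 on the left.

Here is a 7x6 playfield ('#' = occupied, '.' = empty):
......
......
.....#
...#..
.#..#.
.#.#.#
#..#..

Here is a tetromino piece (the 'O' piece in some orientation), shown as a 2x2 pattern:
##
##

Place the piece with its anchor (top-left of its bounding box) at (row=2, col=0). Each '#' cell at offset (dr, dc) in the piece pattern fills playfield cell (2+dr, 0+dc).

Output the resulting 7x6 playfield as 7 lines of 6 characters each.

Answer: ......
......
##...#
##.#..
.#..#.
.#.#.#
#..#..

Derivation:
Fill (2+0,0+0) = (2,0)
Fill (2+0,0+1) = (2,1)
Fill (2+1,0+0) = (3,0)
Fill (2+1,0+1) = (3,1)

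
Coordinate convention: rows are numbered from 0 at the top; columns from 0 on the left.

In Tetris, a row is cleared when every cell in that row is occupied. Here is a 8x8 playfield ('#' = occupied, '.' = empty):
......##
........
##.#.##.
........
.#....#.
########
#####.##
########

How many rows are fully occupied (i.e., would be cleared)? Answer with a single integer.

Answer: 2

Derivation:
Check each row:
  row 0: 6 empty cells -> not full
  row 1: 8 empty cells -> not full
  row 2: 3 empty cells -> not full
  row 3: 8 empty cells -> not full
  row 4: 6 empty cells -> not full
  row 5: 0 empty cells -> FULL (clear)
  row 6: 1 empty cell -> not full
  row 7: 0 empty cells -> FULL (clear)
Total rows cleared: 2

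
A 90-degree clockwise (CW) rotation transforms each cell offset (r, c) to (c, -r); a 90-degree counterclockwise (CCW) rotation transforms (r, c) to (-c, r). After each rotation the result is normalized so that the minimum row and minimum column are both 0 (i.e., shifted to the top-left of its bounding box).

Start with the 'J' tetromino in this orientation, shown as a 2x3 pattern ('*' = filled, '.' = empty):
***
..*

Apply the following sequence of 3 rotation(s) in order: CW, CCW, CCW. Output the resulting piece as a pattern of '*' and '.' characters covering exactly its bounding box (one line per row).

Start:
***
..*
After rotation 1 (CW):
.*
.*
**
After rotation 2 (CCW):
***
..*
After rotation 3 (CCW):
**
*.
*.

Answer: **
*.
*.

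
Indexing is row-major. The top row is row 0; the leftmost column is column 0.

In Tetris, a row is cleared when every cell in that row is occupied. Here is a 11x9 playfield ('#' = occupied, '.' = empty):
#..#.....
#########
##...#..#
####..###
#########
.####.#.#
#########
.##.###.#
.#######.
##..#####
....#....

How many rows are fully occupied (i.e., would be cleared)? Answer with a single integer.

Check each row:
  row 0: 7 empty cells -> not full
  row 1: 0 empty cells -> FULL (clear)
  row 2: 5 empty cells -> not full
  row 3: 2 empty cells -> not full
  row 4: 0 empty cells -> FULL (clear)
  row 5: 3 empty cells -> not full
  row 6: 0 empty cells -> FULL (clear)
  row 7: 3 empty cells -> not full
  row 8: 2 empty cells -> not full
  row 9: 2 empty cells -> not full
  row 10: 8 empty cells -> not full
Total rows cleared: 3

Answer: 3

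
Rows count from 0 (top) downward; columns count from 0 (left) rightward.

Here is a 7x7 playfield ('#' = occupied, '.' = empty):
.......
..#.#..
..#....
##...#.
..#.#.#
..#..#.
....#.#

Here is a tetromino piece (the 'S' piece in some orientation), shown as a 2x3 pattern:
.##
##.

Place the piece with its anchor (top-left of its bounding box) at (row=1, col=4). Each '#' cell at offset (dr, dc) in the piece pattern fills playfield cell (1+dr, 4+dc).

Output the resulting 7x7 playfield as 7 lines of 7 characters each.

Answer: .......
..#.###
..#.##.
##...#.
..#.#.#
..#..#.
....#.#

Derivation:
Fill (1+0,4+1) = (1,5)
Fill (1+0,4+2) = (1,6)
Fill (1+1,4+0) = (2,4)
Fill (1+1,4+1) = (2,5)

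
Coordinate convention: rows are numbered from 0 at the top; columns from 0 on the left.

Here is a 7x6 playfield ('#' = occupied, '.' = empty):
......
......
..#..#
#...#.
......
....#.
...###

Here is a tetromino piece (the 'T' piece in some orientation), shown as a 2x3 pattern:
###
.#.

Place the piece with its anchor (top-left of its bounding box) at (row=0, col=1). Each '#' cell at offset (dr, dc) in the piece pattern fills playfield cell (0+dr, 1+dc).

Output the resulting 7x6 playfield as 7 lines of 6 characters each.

Fill (0+0,1+0) = (0,1)
Fill (0+0,1+1) = (0,2)
Fill (0+0,1+2) = (0,3)
Fill (0+1,1+1) = (1,2)

Answer: .###..
..#...
..#..#
#...#.
......
....#.
...###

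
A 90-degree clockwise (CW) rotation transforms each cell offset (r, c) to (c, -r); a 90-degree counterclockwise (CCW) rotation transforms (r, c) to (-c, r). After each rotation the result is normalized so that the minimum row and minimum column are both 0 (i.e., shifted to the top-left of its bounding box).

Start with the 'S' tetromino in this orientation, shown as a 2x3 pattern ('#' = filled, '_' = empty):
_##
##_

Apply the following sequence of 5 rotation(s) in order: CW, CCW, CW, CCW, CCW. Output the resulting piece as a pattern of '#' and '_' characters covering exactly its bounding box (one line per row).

Start:
_##
##_
After rotation 1 (CW):
#_
##
_#
After rotation 2 (CCW):
_##
##_
After rotation 3 (CW):
#_
##
_#
After rotation 4 (CCW):
_##
##_
After rotation 5 (CCW):
#_
##
_#

Answer: #_
##
_#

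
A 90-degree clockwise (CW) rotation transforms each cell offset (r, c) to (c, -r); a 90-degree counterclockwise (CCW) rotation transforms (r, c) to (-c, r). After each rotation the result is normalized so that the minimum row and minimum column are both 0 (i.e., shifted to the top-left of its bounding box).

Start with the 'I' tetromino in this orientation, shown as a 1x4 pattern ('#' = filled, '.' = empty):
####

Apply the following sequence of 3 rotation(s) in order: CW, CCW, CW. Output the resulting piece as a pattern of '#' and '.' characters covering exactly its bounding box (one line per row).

Start:
####
After rotation 1 (CW):
#
#
#
#
After rotation 2 (CCW):
####
After rotation 3 (CW):
#
#
#
#

Answer: #
#
#
#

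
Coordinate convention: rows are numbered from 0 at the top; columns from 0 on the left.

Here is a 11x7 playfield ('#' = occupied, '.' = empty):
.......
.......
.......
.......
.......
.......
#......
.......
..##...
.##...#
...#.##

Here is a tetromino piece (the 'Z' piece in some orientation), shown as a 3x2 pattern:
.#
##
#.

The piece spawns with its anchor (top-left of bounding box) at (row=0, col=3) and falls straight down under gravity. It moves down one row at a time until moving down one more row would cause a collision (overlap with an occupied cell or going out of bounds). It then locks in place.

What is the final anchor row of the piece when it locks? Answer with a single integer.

Spawn at (row=0, col=3). Try each row:
  row 0: fits
  row 1: fits
  row 2: fits
  row 3: fits
  row 4: fits
  row 5: fits
  row 6: blocked -> lock at row 5

Answer: 5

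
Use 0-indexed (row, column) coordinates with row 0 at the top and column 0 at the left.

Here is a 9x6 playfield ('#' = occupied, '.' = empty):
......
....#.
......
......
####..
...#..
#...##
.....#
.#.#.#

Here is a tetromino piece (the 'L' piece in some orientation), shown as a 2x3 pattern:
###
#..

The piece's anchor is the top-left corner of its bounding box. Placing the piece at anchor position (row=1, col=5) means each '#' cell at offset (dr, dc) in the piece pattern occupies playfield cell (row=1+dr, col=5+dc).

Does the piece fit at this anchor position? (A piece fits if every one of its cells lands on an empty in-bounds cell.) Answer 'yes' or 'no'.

Check each piece cell at anchor (1, 5):
  offset (0,0) -> (1,5): empty -> OK
  offset (0,1) -> (1,6): out of bounds -> FAIL
  offset (0,2) -> (1,7): out of bounds -> FAIL
  offset (1,0) -> (2,5): empty -> OK
All cells valid: no

Answer: no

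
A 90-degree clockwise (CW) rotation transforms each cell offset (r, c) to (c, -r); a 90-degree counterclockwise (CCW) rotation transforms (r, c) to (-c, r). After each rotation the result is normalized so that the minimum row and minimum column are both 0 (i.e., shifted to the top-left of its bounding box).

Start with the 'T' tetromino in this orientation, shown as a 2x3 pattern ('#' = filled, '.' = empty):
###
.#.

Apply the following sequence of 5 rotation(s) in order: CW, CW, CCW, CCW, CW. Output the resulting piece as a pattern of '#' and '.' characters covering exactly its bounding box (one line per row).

Start:
###
.#.
After rotation 1 (CW):
.#
##
.#
After rotation 2 (CW):
.#.
###
After rotation 3 (CCW):
.#
##
.#
After rotation 4 (CCW):
###
.#.
After rotation 5 (CW):
.#
##
.#

Answer: .#
##
.#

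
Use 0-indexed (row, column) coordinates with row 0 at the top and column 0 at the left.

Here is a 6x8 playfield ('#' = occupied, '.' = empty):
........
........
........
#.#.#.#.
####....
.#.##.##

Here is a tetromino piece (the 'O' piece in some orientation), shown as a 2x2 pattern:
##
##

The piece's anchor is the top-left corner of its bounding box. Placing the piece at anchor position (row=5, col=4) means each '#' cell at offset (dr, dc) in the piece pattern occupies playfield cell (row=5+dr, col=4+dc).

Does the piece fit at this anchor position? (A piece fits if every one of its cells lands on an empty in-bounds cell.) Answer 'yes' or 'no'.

Check each piece cell at anchor (5, 4):
  offset (0,0) -> (5,4): occupied ('#') -> FAIL
  offset (0,1) -> (5,5): empty -> OK
  offset (1,0) -> (6,4): out of bounds -> FAIL
  offset (1,1) -> (6,5): out of bounds -> FAIL
All cells valid: no

Answer: no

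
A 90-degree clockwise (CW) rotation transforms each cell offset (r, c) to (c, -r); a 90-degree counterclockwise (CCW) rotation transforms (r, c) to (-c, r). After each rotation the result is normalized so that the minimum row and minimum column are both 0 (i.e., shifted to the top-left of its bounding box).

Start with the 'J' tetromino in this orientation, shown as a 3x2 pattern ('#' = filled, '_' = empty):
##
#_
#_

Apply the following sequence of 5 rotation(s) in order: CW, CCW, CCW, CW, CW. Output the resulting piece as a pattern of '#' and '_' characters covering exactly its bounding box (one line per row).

Answer: ###
__#

Derivation:
Start:
##
#_
#_
After rotation 1 (CW):
###
__#
After rotation 2 (CCW):
##
#_
#_
After rotation 3 (CCW):
#__
###
After rotation 4 (CW):
##
#_
#_
After rotation 5 (CW):
###
__#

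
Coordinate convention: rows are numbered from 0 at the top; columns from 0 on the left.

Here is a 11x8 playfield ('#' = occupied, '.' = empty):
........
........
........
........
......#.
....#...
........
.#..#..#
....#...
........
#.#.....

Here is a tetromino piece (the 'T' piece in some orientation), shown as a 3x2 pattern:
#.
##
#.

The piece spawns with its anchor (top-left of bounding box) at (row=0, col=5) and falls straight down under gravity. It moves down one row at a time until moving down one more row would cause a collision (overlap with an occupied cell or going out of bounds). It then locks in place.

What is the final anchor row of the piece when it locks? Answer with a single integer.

Answer: 2

Derivation:
Spawn at (row=0, col=5). Try each row:
  row 0: fits
  row 1: fits
  row 2: fits
  row 3: blocked -> lock at row 2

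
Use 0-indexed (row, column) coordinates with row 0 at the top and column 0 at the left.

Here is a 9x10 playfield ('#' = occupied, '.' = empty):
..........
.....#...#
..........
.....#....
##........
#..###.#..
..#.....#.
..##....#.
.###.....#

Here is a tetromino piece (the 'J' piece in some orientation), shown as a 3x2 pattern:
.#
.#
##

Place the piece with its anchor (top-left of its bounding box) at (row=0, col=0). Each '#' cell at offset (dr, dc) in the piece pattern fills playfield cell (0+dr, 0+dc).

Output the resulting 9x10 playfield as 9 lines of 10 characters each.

Fill (0+0,0+1) = (0,1)
Fill (0+1,0+1) = (1,1)
Fill (0+2,0+0) = (2,0)
Fill (0+2,0+1) = (2,1)

Answer: .#........
.#...#...#
##........
.....#....
##........
#..###.#..
..#.....#.
..##....#.
.###.....#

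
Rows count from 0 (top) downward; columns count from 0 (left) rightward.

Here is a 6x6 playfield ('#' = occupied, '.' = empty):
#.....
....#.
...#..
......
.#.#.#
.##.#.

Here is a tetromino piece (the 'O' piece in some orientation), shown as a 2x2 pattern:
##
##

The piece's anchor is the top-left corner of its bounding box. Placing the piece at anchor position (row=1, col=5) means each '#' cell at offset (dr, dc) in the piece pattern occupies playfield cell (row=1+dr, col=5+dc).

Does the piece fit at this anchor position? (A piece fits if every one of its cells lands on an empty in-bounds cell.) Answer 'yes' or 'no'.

Answer: no

Derivation:
Check each piece cell at anchor (1, 5):
  offset (0,0) -> (1,5): empty -> OK
  offset (0,1) -> (1,6): out of bounds -> FAIL
  offset (1,0) -> (2,5): empty -> OK
  offset (1,1) -> (2,6): out of bounds -> FAIL
All cells valid: no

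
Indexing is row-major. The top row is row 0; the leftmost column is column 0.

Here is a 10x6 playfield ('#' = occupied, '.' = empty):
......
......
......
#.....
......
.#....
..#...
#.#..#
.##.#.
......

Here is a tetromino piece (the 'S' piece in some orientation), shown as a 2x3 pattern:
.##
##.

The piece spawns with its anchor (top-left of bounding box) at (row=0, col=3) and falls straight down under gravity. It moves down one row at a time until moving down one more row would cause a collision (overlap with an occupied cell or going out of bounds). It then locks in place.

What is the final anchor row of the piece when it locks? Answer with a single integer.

Answer: 6

Derivation:
Spawn at (row=0, col=3). Try each row:
  row 0: fits
  row 1: fits
  row 2: fits
  row 3: fits
  row 4: fits
  row 5: fits
  row 6: fits
  row 7: blocked -> lock at row 6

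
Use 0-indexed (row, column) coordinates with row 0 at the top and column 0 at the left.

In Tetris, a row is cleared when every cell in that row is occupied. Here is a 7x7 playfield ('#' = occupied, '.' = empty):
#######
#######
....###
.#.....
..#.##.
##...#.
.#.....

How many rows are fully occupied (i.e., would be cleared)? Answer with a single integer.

Check each row:
  row 0: 0 empty cells -> FULL (clear)
  row 1: 0 empty cells -> FULL (clear)
  row 2: 4 empty cells -> not full
  row 3: 6 empty cells -> not full
  row 4: 4 empty cells -> not full
  row 5: 4 empty cells -> not full
  row 6: 6 empty cells -> not full
Total rows cleared: 2

Answer: 2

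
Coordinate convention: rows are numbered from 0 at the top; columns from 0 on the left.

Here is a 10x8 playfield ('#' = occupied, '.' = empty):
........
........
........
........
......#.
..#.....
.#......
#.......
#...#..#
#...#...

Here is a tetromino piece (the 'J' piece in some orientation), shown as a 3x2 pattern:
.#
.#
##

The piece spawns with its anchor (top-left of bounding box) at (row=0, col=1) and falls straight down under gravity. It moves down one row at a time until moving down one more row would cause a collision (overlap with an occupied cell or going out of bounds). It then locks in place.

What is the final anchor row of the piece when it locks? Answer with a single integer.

Spawn at (row=0, col=1). Try each row:
  row 0: fits
  row 1: fits
  row 2: fits
  row 3: blocked -> lock at row 2

Answer: 2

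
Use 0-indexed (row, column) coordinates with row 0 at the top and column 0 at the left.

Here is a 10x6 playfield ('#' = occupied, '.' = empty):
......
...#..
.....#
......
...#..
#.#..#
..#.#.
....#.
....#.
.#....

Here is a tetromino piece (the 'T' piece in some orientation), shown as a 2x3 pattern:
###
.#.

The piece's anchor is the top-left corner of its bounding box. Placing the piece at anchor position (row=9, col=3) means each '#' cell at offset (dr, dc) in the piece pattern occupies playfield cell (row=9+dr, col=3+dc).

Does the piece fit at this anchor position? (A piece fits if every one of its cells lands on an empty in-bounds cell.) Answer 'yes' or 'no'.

Answer: no

Derivation:
Check each piece cell at anchor (9, 3):
  offset (0,0) -> (9,3): empty -> OK
  offset (0,1) -> (9,4): empty -> OK
  offset (0,2) -> (9,5): empty -> OK
  offset (1,1) -> (10,4): out of bounds -> FAIL
All cells valid: no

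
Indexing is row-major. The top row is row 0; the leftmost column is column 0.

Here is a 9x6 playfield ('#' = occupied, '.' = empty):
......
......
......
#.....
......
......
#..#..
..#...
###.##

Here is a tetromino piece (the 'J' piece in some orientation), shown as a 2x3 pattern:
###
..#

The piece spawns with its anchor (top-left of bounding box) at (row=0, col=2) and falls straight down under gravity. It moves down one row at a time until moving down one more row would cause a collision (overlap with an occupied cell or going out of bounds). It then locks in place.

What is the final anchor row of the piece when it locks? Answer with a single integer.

Spawn at (row=0, col=2). Try each row:
  row 0: fits
  row 1: fits
  row 2: fits
  row 3: fits
  row 4: fits
  row 5: fits
  row 6: blocked -> lock at row 5

Answer: 5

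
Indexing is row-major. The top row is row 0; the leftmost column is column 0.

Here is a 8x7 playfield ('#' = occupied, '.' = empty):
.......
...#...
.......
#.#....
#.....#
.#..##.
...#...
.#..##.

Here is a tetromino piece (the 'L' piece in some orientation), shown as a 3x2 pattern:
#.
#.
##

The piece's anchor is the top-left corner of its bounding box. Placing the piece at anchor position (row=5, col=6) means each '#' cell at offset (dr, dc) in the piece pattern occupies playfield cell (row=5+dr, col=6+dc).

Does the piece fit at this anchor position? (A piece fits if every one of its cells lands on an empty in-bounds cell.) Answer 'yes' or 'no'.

Answer: no

Derivation:
Check each piece cell at anchor (5, 6):
  offset (0,0) -> (5,6): empty -> OK
  offset (1,0) -> (6,6): empty -> OK
  offset (2,0) -> (7,6): empty -> OK
  offset (2,1) -> (7,7): out of bounds -> FAIL
All cells valid: no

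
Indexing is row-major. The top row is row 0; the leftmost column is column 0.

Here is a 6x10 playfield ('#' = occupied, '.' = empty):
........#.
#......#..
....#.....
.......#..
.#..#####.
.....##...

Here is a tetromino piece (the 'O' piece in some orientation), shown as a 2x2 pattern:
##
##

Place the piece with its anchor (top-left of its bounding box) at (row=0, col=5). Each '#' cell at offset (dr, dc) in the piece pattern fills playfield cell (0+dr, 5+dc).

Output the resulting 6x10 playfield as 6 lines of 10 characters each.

Answer: .....##.#.
#....###..
....#.....
.......#..
.#..#####.
.....##...

Derivation:
Fill (0+0,5+0) = (0,5)
Fill (0+0,5+1) = (0,6)
Fill (0+1,5+0) = (1,5)
Fill (0+1,5+1) = (1,6)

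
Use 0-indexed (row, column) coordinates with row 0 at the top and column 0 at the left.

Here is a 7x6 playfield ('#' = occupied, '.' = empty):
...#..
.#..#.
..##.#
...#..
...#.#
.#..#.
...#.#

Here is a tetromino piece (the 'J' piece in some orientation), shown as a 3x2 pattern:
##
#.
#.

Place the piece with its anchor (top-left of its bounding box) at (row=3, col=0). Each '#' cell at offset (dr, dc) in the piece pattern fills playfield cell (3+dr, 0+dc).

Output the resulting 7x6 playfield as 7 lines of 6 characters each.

Answer: ...#..
.#..#.
..##.#
##.#..
#..#.#
##..#.
...#.#

Derivation:
Fill (3+0,0+0) = (3,0)
Fill (3+0,0+1) = (3,1)
Fill (3+1,0+0) = (4,0)
Fill (3+2,0+0) = (5,0)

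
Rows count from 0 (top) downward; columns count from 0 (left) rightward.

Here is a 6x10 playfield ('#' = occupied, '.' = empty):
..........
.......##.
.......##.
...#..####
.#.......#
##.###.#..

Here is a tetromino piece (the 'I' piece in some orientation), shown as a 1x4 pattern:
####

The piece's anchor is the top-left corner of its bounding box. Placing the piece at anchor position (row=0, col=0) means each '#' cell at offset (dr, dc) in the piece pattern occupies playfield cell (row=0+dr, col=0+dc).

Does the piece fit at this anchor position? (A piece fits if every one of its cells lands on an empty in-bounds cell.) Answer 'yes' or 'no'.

Answer: yes

Derivation:
Check each piece cell at anchor (0, 0):
  offset (0,0) -> (0,0): empty -> OK
  offset (0,1) -> (0,1): empty -> OK
  offset (0,2) -> (0,2): empty -> OK
  offset (0,3) -> (0,3): empty -> OK
All cells valid: yes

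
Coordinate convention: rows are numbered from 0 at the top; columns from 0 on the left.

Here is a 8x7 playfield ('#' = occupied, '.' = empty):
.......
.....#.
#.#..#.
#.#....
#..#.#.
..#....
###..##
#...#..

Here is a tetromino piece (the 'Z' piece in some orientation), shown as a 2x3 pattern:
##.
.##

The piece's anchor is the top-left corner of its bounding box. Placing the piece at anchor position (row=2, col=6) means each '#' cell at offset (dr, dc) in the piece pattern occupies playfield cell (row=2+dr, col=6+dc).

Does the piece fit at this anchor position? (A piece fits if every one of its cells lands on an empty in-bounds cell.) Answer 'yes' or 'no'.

Check each piece cell at anchor (2, 6):
  offset (0,0) -> (2,6): empty -> OK
  offset (0,1) -> (2,7): out of bounds -> FAIL
  offset (1,1) -> (3,7): out of bounds -> FAIL
  offset (1,2) -> (3,8): out of bounds -> FAIL
All cells valid: no

Answer: no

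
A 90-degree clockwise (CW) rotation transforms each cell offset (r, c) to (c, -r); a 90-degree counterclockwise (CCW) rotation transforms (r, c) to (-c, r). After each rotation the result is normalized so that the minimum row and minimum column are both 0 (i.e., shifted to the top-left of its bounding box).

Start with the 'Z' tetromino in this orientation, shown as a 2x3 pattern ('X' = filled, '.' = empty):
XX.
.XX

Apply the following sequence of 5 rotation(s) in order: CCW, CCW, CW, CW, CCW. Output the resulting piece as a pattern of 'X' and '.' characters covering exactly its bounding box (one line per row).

Answer: .X
XX
X.

Derivation:
Start:
XX.
.XX
After rotation 1 (CCW):
.X
XX
X.
After rotation 2 (CCW):
XX.
.XX
After rotation 3 (CW):
.X
XX
X.
After rotation 4 (CW):
XX.
.XX
After rotation 5 (CCW):
.X
XX
X.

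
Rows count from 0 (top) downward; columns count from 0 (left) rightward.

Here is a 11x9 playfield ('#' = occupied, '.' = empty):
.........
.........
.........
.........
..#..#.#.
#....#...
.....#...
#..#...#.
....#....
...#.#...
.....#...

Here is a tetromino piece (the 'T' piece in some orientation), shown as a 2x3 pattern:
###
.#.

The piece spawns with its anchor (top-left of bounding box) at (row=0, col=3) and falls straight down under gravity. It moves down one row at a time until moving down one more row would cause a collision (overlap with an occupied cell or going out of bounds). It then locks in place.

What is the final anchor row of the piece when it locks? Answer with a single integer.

Spawn at (row=0, col=3). Try each row:
  row 0: fits
  row 1: fits
  row 2: fits
  row 3: fits
  row 4: blocked -> lock at row 3

Answer: 3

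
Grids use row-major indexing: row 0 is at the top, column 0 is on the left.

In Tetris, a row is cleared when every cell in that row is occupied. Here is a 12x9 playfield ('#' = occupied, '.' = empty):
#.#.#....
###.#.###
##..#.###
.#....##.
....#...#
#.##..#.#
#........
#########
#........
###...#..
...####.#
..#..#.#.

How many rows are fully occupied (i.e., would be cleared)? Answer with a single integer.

Check each row:
  row 0: 6 empty cells -> not full
  row 1: 2 empty cells -> not full
  row 2: 3 empty cells -> not full
  row 3: 6 empty cells -> not full
  row 4: 7 empty cells -> not full
  row 5: 4 empty cells -> not full
  row 6: 8 empty cells -> not full
  row 7: 0 empty cells -> FULL (clear)
  row 8: 8 empty cells -> not full
  row 9: 5 empty cells -> not full
  row 10: 4 empty cells -> not full
  row 11: 6 empty cells -> not full
Total rows cleared: 1

Answer: 1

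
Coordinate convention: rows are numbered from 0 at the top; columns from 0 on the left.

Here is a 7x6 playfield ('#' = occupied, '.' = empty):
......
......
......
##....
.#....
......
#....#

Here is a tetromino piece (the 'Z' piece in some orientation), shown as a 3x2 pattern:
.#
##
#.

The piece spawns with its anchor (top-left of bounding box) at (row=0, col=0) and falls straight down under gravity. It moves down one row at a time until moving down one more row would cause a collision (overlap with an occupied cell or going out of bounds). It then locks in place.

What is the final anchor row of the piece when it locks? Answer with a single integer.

Spawn at (row=0, col=0). Try each row:
  row 0: fits
  row 1: blocked -> lock at row 0

Answer: 0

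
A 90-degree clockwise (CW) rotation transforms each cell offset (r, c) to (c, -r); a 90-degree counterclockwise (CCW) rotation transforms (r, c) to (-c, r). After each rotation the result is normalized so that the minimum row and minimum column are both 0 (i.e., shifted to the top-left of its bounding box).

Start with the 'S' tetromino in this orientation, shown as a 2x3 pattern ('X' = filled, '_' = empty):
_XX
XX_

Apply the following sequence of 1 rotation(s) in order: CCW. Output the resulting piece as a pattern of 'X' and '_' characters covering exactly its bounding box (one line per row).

Start:
_XX
XX_
After rotation 1 (CCW):
X_
XX
_X

Answer: X_
XX
_X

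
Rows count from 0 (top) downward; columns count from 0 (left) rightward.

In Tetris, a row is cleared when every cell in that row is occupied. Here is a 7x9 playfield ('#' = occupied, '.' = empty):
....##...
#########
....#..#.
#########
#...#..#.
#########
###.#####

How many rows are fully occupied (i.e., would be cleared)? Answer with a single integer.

Answer: 3

Derivation:
Check each row:
  row 0: 7 empty cells -> not full
  row 1: 0 empty cells -> FULL (clear)
  row 2: 7 empty cells -> not full
  row 3: 0 empty cells -> FULL (clear)
  row 4: 6 empty cells -> not full
  row 5: 0 empty cells -> FULL (clear)
  row 6: 1 empty cell -> not full
Total rows cleared: 3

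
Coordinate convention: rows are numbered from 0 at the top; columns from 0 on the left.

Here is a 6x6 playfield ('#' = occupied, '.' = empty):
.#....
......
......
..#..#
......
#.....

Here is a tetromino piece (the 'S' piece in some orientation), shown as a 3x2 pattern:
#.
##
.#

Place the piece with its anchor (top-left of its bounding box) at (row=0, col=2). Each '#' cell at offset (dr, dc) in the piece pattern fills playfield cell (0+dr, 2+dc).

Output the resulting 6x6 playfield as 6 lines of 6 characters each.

Fill (0+0,2+0) = (0,2)
Fill (0+1,2+0) = (1,2)
Fill (0+1,2+1) = (1,3)
Fill (0+2,2+1) = (2,3)

Answer: .##...
..##..
...#..
..#..#
......
#.....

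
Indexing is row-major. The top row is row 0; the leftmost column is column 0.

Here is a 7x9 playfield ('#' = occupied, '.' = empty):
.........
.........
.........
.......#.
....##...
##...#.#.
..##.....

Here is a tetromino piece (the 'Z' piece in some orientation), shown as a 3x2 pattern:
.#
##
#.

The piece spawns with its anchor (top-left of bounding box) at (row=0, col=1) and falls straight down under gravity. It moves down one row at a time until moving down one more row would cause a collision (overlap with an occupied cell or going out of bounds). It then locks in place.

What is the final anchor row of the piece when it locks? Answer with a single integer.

Answer: 2

Derivation:
Spawn at (row=0, col=1). Try each row:
  row 0: fits
  row 1: fits
  row 2: fits
  row 3: blocked -> lock at row 2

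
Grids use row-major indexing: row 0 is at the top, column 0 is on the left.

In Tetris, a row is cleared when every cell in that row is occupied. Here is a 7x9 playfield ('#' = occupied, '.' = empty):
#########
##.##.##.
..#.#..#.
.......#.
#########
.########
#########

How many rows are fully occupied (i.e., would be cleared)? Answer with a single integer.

Answer: 3

Derivation:
Check each row:
  row 0: 0 empty cells -> FULL (clear)
  row 1: 3 empty cells -> not full
  row 2: 6 empty cells -> not full
  row 3: 8 empty cells -> not full
  row 4: 0 empty cells -> FULL (clear)
  row 5: 1 empty cell -> not full
  row 6: 0 empty cells -> FULL (clear)
Total rows cleared: 3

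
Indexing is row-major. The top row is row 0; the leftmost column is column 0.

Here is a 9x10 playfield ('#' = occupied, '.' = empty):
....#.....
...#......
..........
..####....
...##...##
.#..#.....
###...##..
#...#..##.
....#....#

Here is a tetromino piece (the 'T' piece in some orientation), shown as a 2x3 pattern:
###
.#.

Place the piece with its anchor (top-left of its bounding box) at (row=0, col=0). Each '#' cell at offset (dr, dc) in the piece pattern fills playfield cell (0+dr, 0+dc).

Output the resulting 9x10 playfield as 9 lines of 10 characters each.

Fill (0+0,0+0) = (0,0)
Fill (0+0,0+1) = (0,1)
Fill (0+0,0+2) = (0,2)
Fill (0+1,0+1) = (1,1)

Answer: ###.#.....
.#.#......
..........
..####....
...##...##
.#..#.....
###...##..
#...#..##.
....#....#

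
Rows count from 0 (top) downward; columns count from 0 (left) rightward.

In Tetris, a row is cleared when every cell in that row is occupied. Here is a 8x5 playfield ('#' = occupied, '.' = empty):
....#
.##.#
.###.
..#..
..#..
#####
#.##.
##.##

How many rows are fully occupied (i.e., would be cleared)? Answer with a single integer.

Check each row:
  row 0: 4 empty cells -> not full
  row 1: 2 empty cells -> not full
  row 2: 2 empty cells -> not full
  row 3: 4 empty cells -> not full
  row 4: 4 empty cells -> not full
  row 5: 0 empty cells -> FULL (clear)
  row 6: 2 empty cells -> not full
  row 7: 1 empty cell -> not full
Total rows cleared: 1

Answer: 1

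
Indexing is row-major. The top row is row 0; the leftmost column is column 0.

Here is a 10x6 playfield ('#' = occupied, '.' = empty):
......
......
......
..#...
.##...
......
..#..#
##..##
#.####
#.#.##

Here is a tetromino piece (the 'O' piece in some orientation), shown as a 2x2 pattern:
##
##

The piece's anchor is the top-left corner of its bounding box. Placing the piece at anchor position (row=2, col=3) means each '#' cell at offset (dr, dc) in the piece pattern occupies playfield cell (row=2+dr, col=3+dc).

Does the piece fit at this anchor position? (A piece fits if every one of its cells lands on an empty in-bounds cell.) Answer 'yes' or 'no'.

Answer: yes

Derivation:
Check each piece cell at anchor (2, 3):
  offset (0,0) -> (2,3): empty -> OK
  offset (0,1) -> (2,4): empty -> OK
  offset (1,0) -> (3,3): empty -> OK
  offset (1,1) -> (3,4): empty -> OK
All cells valid: yes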